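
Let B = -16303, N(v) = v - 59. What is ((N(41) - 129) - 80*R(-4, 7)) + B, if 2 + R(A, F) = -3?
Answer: -16050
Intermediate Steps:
N(v) = -59 + v
R(A, F) = -5 (R(A, F) = -2 - 3 = -5)
((N(41) - 129) - 80*R(-4, 7)) + B = (((-59 + 41) - 129) - 80*(-5)) - 16303 = ((-18 - 129) - 8*(-50)) - 16303 = (-147 + 400) - 16303 = 253 - 16303 = -16050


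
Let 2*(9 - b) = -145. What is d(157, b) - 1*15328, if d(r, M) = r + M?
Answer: -30179/2 ≈ -15090.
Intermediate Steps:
b = 163/2 (b = 9 - 1/2*(-145) = 9 + 145/2 = 163/2 ≈ 81.500)
d(r, M) = M + r
d(157, b) - 1*15328 = (163/2 + 157) - 1*15328 = 477/2 - 15328 = -30179/2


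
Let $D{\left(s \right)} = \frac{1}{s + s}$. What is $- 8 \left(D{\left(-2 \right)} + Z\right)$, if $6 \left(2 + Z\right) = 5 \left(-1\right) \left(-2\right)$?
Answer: $\frac{14}{3} \approx 4.6667$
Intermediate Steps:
$D{\left(s \right)} = \frac{1}{2 s}$
$Z = - \frac{1}{3}$ ($Z = -2 + \frac{5 \left(-1\right) \left(-2\right)}{6} = -2 + \frac{\left(-5\right) \left(-2\right)}{6} = -2 + \frac{1}{6} \cdot 10 = -2 + \frac{5}{3} = - \frac{1}{3} \approx -0.33333$)
$- 8 \left(D{\left(-2 \right)} + Z\right) = - 8 \left(\frac{1}{2 \left(-2\right)} - \frac{1}{3}\right) = - 8 \left(\frac{1}{2} \left(- \frac{1}{2}\right) - \frac{1}{3}\right) = - 8 \left(- \frac{1}{4} - \frac{1}{3}\right) = \left(-8\right) \left(- \frac{7}{12}\right) = \frac{14}{3}$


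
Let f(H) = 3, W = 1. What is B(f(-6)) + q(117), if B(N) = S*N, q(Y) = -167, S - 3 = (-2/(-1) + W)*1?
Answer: -149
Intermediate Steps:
S = 6 (S = 3 + (-2/(-1) + 1)*1 = 3 + (-2*(-1) + 1)*1 = 3 + (2 + 1)*1 = 3 + 3*1 = 3 + 3 = 6)
B(N) = 6*N
B(f(-6)) + q(117) = 6*3 - 167 = 18 - 167 = -149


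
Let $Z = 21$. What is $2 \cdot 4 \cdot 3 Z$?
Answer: $504$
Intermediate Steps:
$2 \cdot 4 \cdot 3 Z = 2 \cdot 4 \cdot 3 \cdot 21 = 2 \cdot 12 \cdot 21 = 24 \cdot 21 = 504$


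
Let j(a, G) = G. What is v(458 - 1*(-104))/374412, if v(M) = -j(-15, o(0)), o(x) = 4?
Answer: -1/93603 ≈ -1.0683e-5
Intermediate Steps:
v(M) = -4 (v(M) = -1*4 = -4)
v(458 - 1*(-104))/374412 = -4/374412 = -4*1/374412 = -1/93603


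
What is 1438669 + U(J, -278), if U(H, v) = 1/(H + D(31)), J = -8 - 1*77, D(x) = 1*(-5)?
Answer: 129480209/90 ≈ 1.4387e+6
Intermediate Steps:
D(x) = -5
J = -85 (J = -8 - 77 = -85)
U(H, v) = 1/(-5 + H) (U(H, v) = 1/(H - 5) = 1/(-5 + H))
1438669 + U(J, -278) = 1438669 + 1/(-5 - 85) = 1438669 + 1/(-90) = 1438669 - 1/90 = 129480209/90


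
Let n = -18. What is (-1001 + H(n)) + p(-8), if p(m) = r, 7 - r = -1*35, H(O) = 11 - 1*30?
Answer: -978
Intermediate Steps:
H(O) = -19 (H(O) = 11 - 30 = -19)
r = 42 (r = 7 - (-1)*35 = 7 - 1*(-35) = 7 + 35 = 42)
p(m) = 42
(-1001 + H(n)) + p(-8) = (-1001 - 19) + 42 = -1020 + 42 = -978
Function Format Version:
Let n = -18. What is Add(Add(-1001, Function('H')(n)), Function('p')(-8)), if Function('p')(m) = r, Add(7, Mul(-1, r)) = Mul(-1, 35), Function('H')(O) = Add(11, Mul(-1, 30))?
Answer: -978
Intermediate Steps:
Function('H')(O) = -19 (Function('H')(O) = Add(11, -30) = -19)
r = 42 (r = Add(7, Mul(-1, Mul(-1, 35))) = Add(7, Mul(-1, -35)) = Add(7, 35) = 42)
Function('p')(m) = 42
Add(Add(-1001, Function('H')(n)), Function('p')(-8)) = Add(Add(-1001, -19), 42) = Add(-1020, 42) = -978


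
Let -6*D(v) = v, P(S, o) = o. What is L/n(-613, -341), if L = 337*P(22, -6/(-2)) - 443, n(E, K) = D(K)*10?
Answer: 1704/1705 ≈ 0.99941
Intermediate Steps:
D(v) = -v/6
n(E, K) = -5*K/3 (n(E, K) = -K/6*10 = -5*K/3)
L = 568 (L = 337*(-6/(-2)) - 443 = 337*(-6*(-1/2)) - 443 = 337*3 - 443 = 1011 - 443 = 568)
L/n(-613, -341) = 568/((-5/3*(-341))) = 568/(1705/3) = 568*(3/1705) = 1704/1705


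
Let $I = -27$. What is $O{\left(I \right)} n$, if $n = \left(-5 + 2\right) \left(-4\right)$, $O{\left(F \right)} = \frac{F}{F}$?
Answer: $12$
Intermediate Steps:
$O{\left(F \right)} = 1$
$n = 12$ ($n = \left(-3\right) \left(-4\right) = 12$)
$O{\left(I \right)} n = 1 \cdot 12 = 12$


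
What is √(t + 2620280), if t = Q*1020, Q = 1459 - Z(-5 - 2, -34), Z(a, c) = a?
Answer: 20*√10289 ≈ 2028.7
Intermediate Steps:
Q = 1466 (Q = 1459 - (-5 - 2) = 1459 - 1*(-7) = 1459 + 7 = 1466)
t = 1495320 (t = 1466*1020 = 1495320)
√(t + 2620280) = √(1495320 + 2620280) = √4115600 = 20*√10289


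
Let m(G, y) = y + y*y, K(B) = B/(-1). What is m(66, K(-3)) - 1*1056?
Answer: -1044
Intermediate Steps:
K(B) = -B (K(B) = B*(-1) = -B)
m(G, y) = y + y²
m(66, K(-3)) - 1*1056 = (-1*(-3))*(1 - 1*(-3)) - 1*1056 = 3*(1 + 3) - 1056 = 3*4 - 1056 = 12 - 1056 = -1044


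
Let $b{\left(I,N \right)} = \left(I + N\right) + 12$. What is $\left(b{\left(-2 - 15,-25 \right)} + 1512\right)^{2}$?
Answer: $2196324$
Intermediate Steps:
$b{\left(I,N \right)} = 12 + I + N$
$\left(b{\left(-2 - 15,-25 \right)} + 1512\right)^{2} = \left(\left(12 - 17 - 25\right) + 1512\right)^{2} = \left(-30 + 1512\right)^{2} = 1482^{2} = 2196324$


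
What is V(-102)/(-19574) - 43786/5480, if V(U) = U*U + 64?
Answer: -228607951/26816380 ≈ -8.5249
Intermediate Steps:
V(U) = 64 + U² (V(U) = U² + 64 = 64 + U²)
V(-102)/(-19574) - 43786/5480 = (64 + (-102)²)/(-19574) - 43786/5480 = (64 + 10404)*(-1/19574) - 43786*1/5480 = 10468*(-1/19574) - 21893/2740 = -5234/9787 - 21893/2740 = -228607951/26816380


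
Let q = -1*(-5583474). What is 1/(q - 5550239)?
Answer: 1/33235 ≈ 3.0089e-5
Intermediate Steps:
q = 5583474
1/(q - 5550239) = 1/(5583474 - 5550239) = 1/33235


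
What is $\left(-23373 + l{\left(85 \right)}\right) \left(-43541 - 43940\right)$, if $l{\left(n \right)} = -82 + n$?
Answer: $2044430970$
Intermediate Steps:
$\left(-23373 + l{\left(85 \right)}\right) \left(-43541 - 43940\right) = \left(-23373 + \left(-82 + 85\right)\right) \left(-43541 - 43940\right) = \left(-23373 + 3\right) \left(-87481\right) = \left(-23370\right) \left(-87481\right) = 2044430970$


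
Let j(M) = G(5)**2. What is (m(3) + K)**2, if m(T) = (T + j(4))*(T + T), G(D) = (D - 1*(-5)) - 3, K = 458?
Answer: 592900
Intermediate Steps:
G(D) = 2 + D (G(D) = (D + 5) - 3 = (5 + D) - 3 = 2 + D)
j(M) = 49 (j(M) = (2 + 5)**2 = 7**2 = 49)
m(T) = 2*T*(49 + T) (m(T) = (T + 49)*(T + T) = (49 + T)*(2*T) = 2*T*(49 + T))
(m(3) + K)**2 = (2*3*(49 + 3) + 458)**2 = (2*3*52 + 458)**2 = (312 + 458)**2 = 770**2 = 592900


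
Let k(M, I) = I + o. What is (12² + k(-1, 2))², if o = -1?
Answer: 21025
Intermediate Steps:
k(M, I) = -1 + I (k(M, I) = I - 1 = -1 + I)
(12² + k(-1, 2))² = (12² + (-1 + 2))² = (144 + 1)² = 145² = 21025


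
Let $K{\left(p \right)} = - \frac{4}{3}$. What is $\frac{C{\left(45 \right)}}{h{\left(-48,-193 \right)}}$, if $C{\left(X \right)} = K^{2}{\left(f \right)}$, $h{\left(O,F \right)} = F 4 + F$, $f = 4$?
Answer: $- \frac{16}{8685} \approx -0.0018423$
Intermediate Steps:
$K{\left(p \right)} = - \frac{4}{3}$ ($K{\left(p \right)} = \left(-4\right) \frac{1}{3} = - \frac{4}{3}$)
$h{\left(O,F \right)} = 5 F$ ($h{\left(O,F \right)} = 4 F + F = 5 F$)
$C{\left(X \right)} = \frac{16}{9}$ ($C{\left(X \right)} = \left(- \frac{4}{3}\right)^{2} = \frac{16}{9}$)
$\frac{C{\left(45 \right)}}{h{\left(-48,-193 \right)}} = \frac{16}{9 \cdot 5 \left(-193\right)} = \frac{16}{9 \left(-965\right)} = \frac{16}{9} \left(- \frac{1}{965}\right) = - \frac{16}{8685}$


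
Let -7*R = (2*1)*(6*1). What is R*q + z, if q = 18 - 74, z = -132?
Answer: -36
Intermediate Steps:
q = -56
R = -12/7 (R = -2*1*6*1/7 = -2*6/7 = -⅐*12 = -12/7 ≈ -1.7143)
R*q + z = -12/7*(-56) - 132 = 96 - 132 = -36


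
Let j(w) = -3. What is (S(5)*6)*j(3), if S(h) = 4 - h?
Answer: 18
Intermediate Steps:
(S(5)*6)*j(3) = ((4 - 1*5)*6)*(-3) = ((4 - 5)*6)*(-3) = -1*6*(-3) = -6*(-3) = 18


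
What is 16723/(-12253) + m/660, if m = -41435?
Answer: -103748047/1617396 ≈ -64.145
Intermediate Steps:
16723/(-12253) + m/660 = 16723/(-12253) - 41435/660 = 16723*(-1/12253) - 41435*1/660 = -16723/12253 - 8287/132 = -103748047/1617396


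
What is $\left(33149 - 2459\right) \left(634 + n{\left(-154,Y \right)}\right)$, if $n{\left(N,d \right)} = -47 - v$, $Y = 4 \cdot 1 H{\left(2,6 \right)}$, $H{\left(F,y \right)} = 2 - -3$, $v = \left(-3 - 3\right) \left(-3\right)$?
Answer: $17462610$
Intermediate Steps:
$v = 18$ ($v = \left(-6\right) \left(-3\right) = 18$)
$H{\left(F,y \right)} = 5$ ($H{\left(F,y \right)} = 2 + 3 = 5$)
$Y = 20$ ($Y = 4 \cdot 1 \cdot 5 = 4 \cdot 5 = 20$)
$n{\left(N,d \right)} = -65$ ($n{\left(N,d \right)} = -47 - 18 = -65$)
$\left(33149 - 2459\right) \left(634 + n{\left(-154,Y \right)}\right) = \left(33149 - 2459\right) \left(634 - 65\right) = 30690 \cdot 569 = 17462610$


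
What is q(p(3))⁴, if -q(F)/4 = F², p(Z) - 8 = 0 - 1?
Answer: 1475789056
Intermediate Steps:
p(Z) = 7 (p(Z) = 8 + (0 - 1) = 8 - 1 = 7)
q(F) = -4*F²
q(p(3))⁴ = (-4*7²)⁴ = (-4*49)⁴ = (-196)⁴ = 1475789056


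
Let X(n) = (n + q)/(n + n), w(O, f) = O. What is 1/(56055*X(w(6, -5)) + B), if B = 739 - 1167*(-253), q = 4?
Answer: 2/685405 ≈ 2.9180e-6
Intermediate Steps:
X(n) = (4 + n)/(2*n) (X(n) = (n + 4)/(n + n) = (4 + n)/((2*n)) = (4 + n)*(1/(2*n)) = (4 + n)/(2*n))
B = 295990 (B = 739 + 295251 = 295990)
1/(56055*X(w(6, -5)) + B) = 1/(56055*((½)*(4 + 6)/6) + 295990) = 1/(56055*((½)*(⅙)*10) + 295990) = 1/(56055*(⅚) + 295990) = 1/(93425/2 + 295990) = 1/(685405/2) = 2/685405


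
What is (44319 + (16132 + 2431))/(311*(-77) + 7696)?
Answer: -62882/16251 ≈ -3.8694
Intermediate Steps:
(44319 + (16132 + 2431))/(311*(-77) + 7696) = (44319 + 18563)/(-23947 + 7696) = 62882/(-16251) = 62882*(-1/16251) = -62882/16251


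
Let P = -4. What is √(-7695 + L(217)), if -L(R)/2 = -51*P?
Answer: I*√8103 ≈ 90.017*I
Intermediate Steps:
L(R) = -408 (L(R) = -(-102)*(-4) = -2*204 = -408)
√(-7695 + L(217)) = √(-7695 - 408) = √(-8103) = I*√8103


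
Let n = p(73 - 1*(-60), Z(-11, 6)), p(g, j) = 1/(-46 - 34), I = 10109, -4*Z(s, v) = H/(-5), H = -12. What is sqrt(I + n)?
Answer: sqrt(4043595)/20 ≈ 100.54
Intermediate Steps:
Z(s, v) = -3/5 (Z(s, v) = -(-3)/(-5) = -(-3)*(-1)/5 = -1/4*12/5 = -3/5)
p(g, j) = -1/80 (p(g, j) = 1/(-80) = -1/80)
n = -1/80 ≈ -0.012500
sqrt(I + n) = sqrt(10109 - 1/80) = sqrt(808719/80) = sqrt(4043595)/20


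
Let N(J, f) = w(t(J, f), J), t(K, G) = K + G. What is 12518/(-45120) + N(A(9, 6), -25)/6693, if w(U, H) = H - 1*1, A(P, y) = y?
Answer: -13926229/50331360 ≈ -0.27669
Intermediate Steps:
t(K, G) = G + K
w(U, H) = -1 + H (w(U, H) = H - 1 = -1 + H)
N(J, f) = -1 + J
12518/(-45120) + N(A(9, 6), -25)/6693 = 12518/(-45120) + (-1 + 6)/6693 = 12518*(-1/45120) + 5*(1/6693) = -6259/22560 + 5/6693 = -13926229/50331360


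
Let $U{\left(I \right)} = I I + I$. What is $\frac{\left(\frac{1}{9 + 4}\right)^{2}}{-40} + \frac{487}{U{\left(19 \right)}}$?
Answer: $\frac{164587}{128440} \approx 1.2814$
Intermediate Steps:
$U{\left(I \right)} = I + I^{2}$ ($U{\left(I \right)} = I^{2} + I = I + I^{2}$)
$\frac{\left(\frac{1}{9 + 4}\right)^{2}}{-40} + \frac{487}{U{\left(19 \right)}} = \frac{\left(\frac{1}{9 + 4}\right)^{2}}{-40} + \frac{487}{19 \left(1 + 19\right)} = \left(\frac{1}{13}\right)^{2} \left(- \frac{1}{40}\right) + \frac{487}{19 \cdot 20} = \left(\frac{1}{13}\right)^{2} \left(- \frac{1}{40}\right) + \frac{487}{380} = \frac{1}{169} \left(- \frac{1}{40}\right) + 487 \cdot \frac{1}{380} = - \frac{1}{6760} + \frac{487}{380} = \frac{164587}{128440}$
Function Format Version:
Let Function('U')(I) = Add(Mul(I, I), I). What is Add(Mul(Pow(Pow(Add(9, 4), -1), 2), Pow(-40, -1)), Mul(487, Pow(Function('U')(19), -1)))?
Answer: Rational(164587, 128440) ≈ 1.2814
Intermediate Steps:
Function('U')(I) = Add(I, Pow(I, 2)) (Function('U')(I) = Add(Pow(I, 2), I) = Add(I, Pow(I, 2)))
Add(Mul(Pow(Pow(Add(9, 4), -1), 2), Pow(-40, -1)), Mul(487, Pow(Function('U')(19), -1))) = Add(Mul(Pow(Pow(Add(9, 4), -1), 2), Pow(-40, -1)), Mul(487, Pow(Mul(19, Add(1, 19)), -1))) = Add(Mul(Pow(Pow(13, -1), 2), Rational(-1, 40)), Mul(487, Pow(Mul(19, 20), -1))) = Add(Mul(Pow(Rational(1, 13), 2), Rational(-1, 40)), Mul(487, Pow(380, -1))) = Add(Mul(Rational(1, 169), Rational(-1, 40)), Mul(487, Rational(1, 380))) = Add(Rational(-1, 6760), Rational(487, 380)) = Rational(164587, 128440)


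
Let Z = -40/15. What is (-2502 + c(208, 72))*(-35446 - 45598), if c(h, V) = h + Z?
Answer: 558393160/3 ≈ 1.8613e+8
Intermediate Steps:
Z = -8/3 (Z = -40*1/15 = -8/3 ≈ -2.6667)
c(h, V) = -8/3 + h (c(h, V) = h - 8/3 = -8/3 + h)
(-2502 + c(208, 72))*(-35446 - 45598) = (-2502 + (-8/3 + 208))*(-35446 - 45598) = (-2502 + 616/3)*(-81044) = -6890/3*(-81044) = 558393160/3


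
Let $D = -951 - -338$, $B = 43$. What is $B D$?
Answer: $-26359$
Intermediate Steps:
$D = -613$ ($D = -951 + 338 = -613$)
$B D = 43 \left(-613\right) = -26359$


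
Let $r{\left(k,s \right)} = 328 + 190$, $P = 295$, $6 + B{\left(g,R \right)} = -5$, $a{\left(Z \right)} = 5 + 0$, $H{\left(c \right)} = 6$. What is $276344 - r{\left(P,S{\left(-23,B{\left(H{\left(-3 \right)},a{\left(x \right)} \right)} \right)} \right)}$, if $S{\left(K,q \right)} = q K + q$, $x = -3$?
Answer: $275826$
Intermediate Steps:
$a{\left(Z \right)} = 5$
$B{\left(g,R \right)} = -11$ ($B{\left(g,R \right)} = -6 - 5 = -11$)
$S{\left(K,q \right)} = q + K q$ ($S{\left(K,q \right)} = K q + q = q + K q$)
$r{\left(k,s \right)} = 518$
$276344 - r{\left(P,S{\left(-23,B{\left(H{\left(-3 \right)},a{\left(x \right)} \right)} \right)} \right)} = 276344 - 518 = 275826$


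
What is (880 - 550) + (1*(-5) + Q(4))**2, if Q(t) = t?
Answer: 331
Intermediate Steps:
(880 - 550) + (1*(-5) + Q(4))**2 = (880 - 550) + (1*(-5) + 4)**2 = 330 + (-5 + 4)**2 = 330 + (-1)**2 = 330 + 1 = 331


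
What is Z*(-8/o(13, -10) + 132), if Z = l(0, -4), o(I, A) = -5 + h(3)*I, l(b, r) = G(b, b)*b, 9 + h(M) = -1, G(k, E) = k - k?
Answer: 0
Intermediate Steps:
G(k, E) = 0
h(M) = -10 (h(M) = -9 - 1 = -10)
l(b, r) = 0 (l(b, r) = 0*b = 0)
o(I, A) = -5 - 10*I
Z = 0
Z*(-8/o(13, -10) + 132) = 0*(-8/(-5 - 10*13) + 132) = 0*(-8/(-5 - 130) + 132) = 0*(-8/(-135) + 132) = 0*(-8*(-1/135) + 132) = 0*(8/135 + 132) = 0*(17828/135) = 0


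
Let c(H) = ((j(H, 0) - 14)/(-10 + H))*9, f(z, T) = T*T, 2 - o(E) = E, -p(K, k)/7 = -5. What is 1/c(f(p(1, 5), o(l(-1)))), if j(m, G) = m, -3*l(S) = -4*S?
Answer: -5/117 ≈ -0.042735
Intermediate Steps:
p(K, k) = 35 (p(K, k) = -7*(-5) = 35)
l(S) = 4*S/3 (l(S) = -(-4)*S/3 = 4*S/3)
o(E) = 2 - E
f(z, T) = T²
c(H) = 9*(-14 + H)/(-10 + H) (c(H) = ((H - 14)/(-10 + H))*9 = ((-14 + H)/(-10 + H))*9 = 9*(-14 + H)/(-10 + H))
1/c(f(p(1, 5), o(l(-1)))) = 1/(9*(-14 + (2 - 4*(-1)/3)²)/(-10 + (2 - 4*(-1)/3)²)) = 1/(9*(-14 + (2 - 1*(-4/3))²)/(-10 + (2 - 1*(-4/3))²)) = 1/(9*(-14 + (2 + 4/3)²)/(-10 + (2 + 4/3)²)) = 1/(9*(-14 + (10/3)²)/(-10 + (10/3)²)) = 1/(9*(-14 + 100/9)/(-10 + 100/9)) = 1/(9*(-26/9)/(10/9)) = 1/(9*(9/10)*(-26/9)) = 1/(-117/5) = -5/117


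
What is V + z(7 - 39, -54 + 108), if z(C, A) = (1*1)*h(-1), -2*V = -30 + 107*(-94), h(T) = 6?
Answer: 5050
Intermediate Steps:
V = 5044 (V = -(-30 + 107*(-94))/2 = -(-30 - 10058)/2 = -½*(-10088) = 5044)
z(C, A) = 6 (z(C, A) = (1*1)*6 = 1*6 = 6)
V + z(7 - 39, -54 + 108) = 5044 + 6 = 5050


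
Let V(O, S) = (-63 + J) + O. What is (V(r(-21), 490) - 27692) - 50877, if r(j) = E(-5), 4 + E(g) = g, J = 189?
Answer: -78452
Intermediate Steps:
E(g) = -4 + g
r(j) = -9 (r(j) = -4 - 5 = -9)
V(O, S) = 126 + O (V(O, S) = (-63 + 189) + O = 126 + O)
(V(r(-21), 490) - 27692) - 50877 = ((126 - 9) - 27692) - 50877 = (117 - 27692) - 50877 = -27575 - 50877 = -78452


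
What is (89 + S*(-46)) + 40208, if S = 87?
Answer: 36295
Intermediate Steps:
(89 + S*(-46)) + 40208 = (89 + 87*(-46)) + 40208 = (89 - 4002) + 40208 = -3913 + 40208 = 36295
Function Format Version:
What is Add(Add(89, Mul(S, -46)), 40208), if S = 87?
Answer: 36295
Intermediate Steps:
Add(Add(89, Mul(S, -46)), 40208) = Add(Add(89, Mul(87, -46)), 40208) = Add(Add(89, -4002), 40208) = Add(-3913, 40208) = 36295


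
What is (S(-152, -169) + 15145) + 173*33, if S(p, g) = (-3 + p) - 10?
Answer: 20689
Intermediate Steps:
S(p, g) = -13 + p
(S(-152, -169) + 15145) + 173*33 = ((-13 - 152) + 15145) + 173*33 = (-165 + 15145) + 5709 = 14980 + 5709 = 20689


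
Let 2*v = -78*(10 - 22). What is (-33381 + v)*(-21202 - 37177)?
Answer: 1921428027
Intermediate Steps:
v = 468 (v = (-78*(10 - 22))/2 = (-78*(-12))/2 = (½)*936 = 468)
(-33381 + v)*(-21202 - 37177) = (-33381 + 468)*(-21202 - 37177) = -32913*(-58379) = 1921428027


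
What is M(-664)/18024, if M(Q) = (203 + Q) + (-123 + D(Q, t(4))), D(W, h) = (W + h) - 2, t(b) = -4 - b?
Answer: -629/9012 ≈ -0.069796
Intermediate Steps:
D(W, h) = -2 + W + h
M(Q) = 70 + 2*Q (M(Q) = (203 + Q) + (-123 + (-2 + Q + (-4 - 1*4))) = (203 + Q) + (-123 + (-2 + Q + (-4 - 4))) = (203 + Q) + (-123 + (-2 + Q - 8)) = (203 + Q) + (-123 + (-10 + Q)) = (203 + Q) + (-133 + Q) = 70 + 2*Q)
M(-664)/18024 = (70 + 2*(-664))/18024 = (70 - 1328)*(1/18024) = -1258*1/18024 = -629/9012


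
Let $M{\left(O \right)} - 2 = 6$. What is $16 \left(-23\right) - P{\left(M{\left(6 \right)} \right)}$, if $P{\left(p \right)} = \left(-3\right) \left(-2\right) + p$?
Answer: $-382$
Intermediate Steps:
$M{\left(O \right)} = 8$ ($M{\left(O \right)} = 2 + 6 = 8$)
$P{\left(p \right)} = 6 + p$
$16 \left(-23\right) - P{\left(M{\left(6 \right)} \right)} = 16 \left(-23\right) - \left(6 + 8\right) = -368 - 14 = -382$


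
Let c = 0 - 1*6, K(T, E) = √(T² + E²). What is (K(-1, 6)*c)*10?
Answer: -60*√37 ≈ -364.97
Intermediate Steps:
K(T, E) = √(E² + T²)
c = -6 (c = 0 - 6 = -6)
(K(-1, 6)*c)*10 = (√(6² + (-1)²)*(-6))*10 = (√(36 + 1)*(-6))*10 = (√37*(-6))*10 = -6*√37*10 = -60*√37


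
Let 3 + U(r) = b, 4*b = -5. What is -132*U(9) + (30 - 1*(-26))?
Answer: 617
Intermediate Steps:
b = -5/4 (b = (¼)*(-5) = -5/4 ≈ -1.2500)
U(r) = -17/4 (U(r) = -3 - 5/4 = -17/4)
-132*U(9) + (30 - 1*(-26)) = -132*(-17/4) + (30 - 1*(-26)) = 561 + (30 + 26) = 561 + 56 = 617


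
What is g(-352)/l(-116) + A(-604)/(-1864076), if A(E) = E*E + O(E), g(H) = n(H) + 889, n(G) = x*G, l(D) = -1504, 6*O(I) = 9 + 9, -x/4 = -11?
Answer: 6666239437/700892576 ≈ 9.5111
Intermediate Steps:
x = 44 (x = -4*(-11) = 44)
O(I) = 3 (O(I) = (9 + 9)/6 = (1/6)*18 = 3)
n(G) = 44*G
g(H) = 889 + 44*H (g(H) = 44*H + 889 = 889 + 44*H)
A(E) = 3 + E**2 (A(E) = E*E + 3 = E**2 + 3 = 3 + E**2)
g(-352)/l(-116) + A(-604)/(-1864076) = (889 + 44*(-352))/(-1504) + (3 + (-604)**2)/(-1864076) = (889 - 15488)*(-1/1504) + (3 + 364816)*(-1/1864076) = -14599*(-1/1504) + 364819*(-1/1864076) = 14599/1504 - 364819/1864076 = 6666239437/700892576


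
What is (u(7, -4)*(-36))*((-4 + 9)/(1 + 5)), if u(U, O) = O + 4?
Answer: 0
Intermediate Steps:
u(U, O) = 4 + O
(u(7, -4)*(-36))*((-4 + 9)/(1 + 5)) = ((4 - 4)*(-36))*((-4 + 9)/(1 + 5)) = (0*(-36))*(5/6) = 0*(5*(⅙)) = 0*(⅚) = 0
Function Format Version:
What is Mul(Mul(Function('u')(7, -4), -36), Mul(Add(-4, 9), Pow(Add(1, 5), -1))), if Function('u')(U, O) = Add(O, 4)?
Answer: 0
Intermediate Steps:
Function('u')(U, O) = Add(4, O)
Mul(Mul(Function('u')(7, -4), -36), Mul(Add(-4, 9), Pow(Add(1, 5), -1))) = Mul(Mul(Add(4, -4), -36), Mul(Add(-4, 9), Pow(Add(1, 5), -1))) = Mul(Mul(0, -36), Mul(5, Pow(6, -1))) = Mul(0, Mul(5, Rational(1, 6))) = Mul(0, Rational(5, 6)) = 0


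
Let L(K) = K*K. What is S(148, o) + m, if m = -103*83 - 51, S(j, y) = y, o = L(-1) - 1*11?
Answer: -8610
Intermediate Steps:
L(K) = K²
o = -10 (o = (-1)² - 1*11 = 1 - 11 = -10)
m = -8600 (m = -8549 - 51 = -8600)
S(148, o) + m = -10 - 8600 = -8610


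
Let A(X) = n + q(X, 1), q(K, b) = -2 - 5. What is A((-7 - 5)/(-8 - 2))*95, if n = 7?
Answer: 0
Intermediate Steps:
q(K, b) = -7
A(X) = 0 (A(X) = 7 - 7 = 0)
A((-7 - 5)/(-8 - 2))*95 = 0*95 = 0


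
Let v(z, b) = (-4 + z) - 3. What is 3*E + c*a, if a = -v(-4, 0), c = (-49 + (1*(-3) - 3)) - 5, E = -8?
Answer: -684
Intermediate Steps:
v(z, b) = -7 + z
c = -60 (c = (-49 + (-3 - 3)) - 5 = (-49 - 6) - 5 = -55 - 5 = -60)
a = 11 (a = -(-7 - 4) = -1*(-11) = 11)
3*E + c*a = 3*(-8) - 60*11 = -24 - 660 = -684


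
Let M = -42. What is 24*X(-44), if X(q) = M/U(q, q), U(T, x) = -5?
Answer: 1008/5 ≈ 201.60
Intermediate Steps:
X(q) = 42/5 (X(q) = -42/(-5) = -42*(-⅕) = 42/5)
24*X(-44) = 24*(42/5) = 1008/5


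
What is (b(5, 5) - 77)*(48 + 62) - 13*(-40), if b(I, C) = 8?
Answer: -7070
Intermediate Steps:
(b(5, 5) - 77)*(48 + 62) - 13*(-40) = (8 - 77)*(48 + 62) - 13*(-40) = -69*110 + 520 = -7590 + 520 = -7070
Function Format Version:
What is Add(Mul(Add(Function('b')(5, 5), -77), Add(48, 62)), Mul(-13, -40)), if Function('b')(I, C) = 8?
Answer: -7070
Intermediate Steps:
Add(Mul(Add(Function('b')(5, 5), -77), Add(48, 62)), Mul(-13, -40)) = Add(Mul(Add(8, -77), Add(48, 62)), Mul(-13, -40)) = Add(Mul(-69, 110), 520) = Add(-7590, 520) = -7070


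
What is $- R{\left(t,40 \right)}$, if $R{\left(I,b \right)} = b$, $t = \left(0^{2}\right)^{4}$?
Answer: $-40$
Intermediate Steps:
$t = 0$ ($t = 0^{4} = 0$)
$- R{\left(t,40 \right)} = \left(-1\right) 40 = -40$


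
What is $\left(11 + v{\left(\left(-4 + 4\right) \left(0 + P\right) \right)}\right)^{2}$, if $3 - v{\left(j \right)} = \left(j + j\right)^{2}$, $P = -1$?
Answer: $196$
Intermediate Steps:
$v{\left(j \right)} = 3 - 4 j^{2}$ ($v{\left(j \right)} = 3 - \left(j + j\right)^{2} = 3 - \left(2 j\right)^{2} = 3 - 4 j^{2}$)
$\left(11 + v{\left(\left(-4 + 4\right) \left(0 + P\right) \right)}\right)^{2} = \left(11 + \left(3 - 4 \left(\left(-4 + 4\right) \left(0 - 1\right)\right)^{2}\right)\right)^{2} = \left(11 + \left(3 - 4 \left(0 \left(-1\right)\right)^{2}\right)\right)^{2} = \left(11 + \left(3 - 4 \cdot 0^{2}\right)\right)^{2} = \left(11 + \left(3 - 0\right)\right)^{2} = \left(11 + \left(3 + 0\right)\right)^{2} = \left(11 + 3\right)^{2} = 14^{2} = 196$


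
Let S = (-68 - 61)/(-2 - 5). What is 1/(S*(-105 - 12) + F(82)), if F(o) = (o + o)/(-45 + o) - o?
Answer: -259/578531 ≈ -0.00044769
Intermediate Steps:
S = 129/7 (S = -129/(-7) = -129*(-1/7) = 129/7 ≈ 18.429)
F(o) = -o + 2*o/(-45 + o) (F(o) = (2*o)/(-45 + o) - o = 2*o/(-45 + o) - o = -o + 2*o/(-45 + o))
1/(S*(-105 - 12) + F(82)) = 1/(129*(-105 - 12)/7 + 82*(47 - 1*82)/(-45 + 82)) = 1/((129/7)*(-117) + 82*(47 - 82)/37) = 1/(-15093/7 + 82*(1/37)*(-35)) = 1/(-15093/7 - 2870/37) = 1/(-578531/259) = -259/578531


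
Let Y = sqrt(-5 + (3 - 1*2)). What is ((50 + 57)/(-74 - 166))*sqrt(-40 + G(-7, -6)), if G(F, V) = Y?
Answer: -107*sqrt(-40 + 2*I)/240 ≈ -0.07047 - 2.8206*I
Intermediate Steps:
Y = 2*I (Y = sqrt(-5 + (3 - 2)) = sqrt(-5 + 1) = sqrt(-4) = 2*I ≈ 2.0*I)
G(F, V) = 2*I
((50 + 57)/(-74 - 166))*sqrt(-40 + G(-7, -6)) = ((50 + 57)/(-74 - 166))*sqrt(-40 + 2*I) = (107/(-240))*sqrt(-40 + 2*I) = (107*(-1/240))*sqrt(-40 + 2*I) = -107*sqrt(-40 + 2*I)/240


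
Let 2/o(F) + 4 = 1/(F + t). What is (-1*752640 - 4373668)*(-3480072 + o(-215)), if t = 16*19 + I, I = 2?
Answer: 588717475644904/33 ≈ 1.7840e+13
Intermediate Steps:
t = 306 (t = 16*19 + 2 = 304 + 2 = 306)
o(F) = 2/(-4 + 1/(306 + F)) (o(F) = 2/(-4 + 1/(F + 306)) = 2/(-4 + 1/(306 + F)))
(-1*752640 - 4373668)*(-3480072 + o(-215)) = (-1*752640 - 4373668)*(-3480072 + 2*(-306 - 1*(-215))/(1223 + 4*(-215))) = (-752640 - 4373668)*(-3480072 + 2*(-306 + 215)/(1223 - 860)) = -5126308*(-3480072 + 2*(-91)/363) = -5126308*(-3480072 + 2*(1/363)*(-91)) = -5126308*(-3480072 - 182/363) = -5126308*(-1263266318/363) = 588717475644904/33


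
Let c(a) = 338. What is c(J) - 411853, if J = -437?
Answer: -411515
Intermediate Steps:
c(J) - 411853 = 338 - 411853 = -411515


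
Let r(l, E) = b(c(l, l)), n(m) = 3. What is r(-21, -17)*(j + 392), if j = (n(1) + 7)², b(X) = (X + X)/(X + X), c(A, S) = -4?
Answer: 492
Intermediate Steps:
b(X) = 1 (b(X) = (2*X)/((2*X)) = (2*X)*(1/(2*X)) = 1)
r(l, E) = 1
j = 100 (j = (3 + 7)² = 10² = 100)
r(-21, -17)*(j + 392) = 1*(100 + 392) = 1*492 = 492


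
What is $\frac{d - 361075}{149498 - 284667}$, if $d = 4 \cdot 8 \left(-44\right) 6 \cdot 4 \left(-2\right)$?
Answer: $\frac{293491}{135169} \approx 2.1713$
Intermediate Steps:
$d = 67584$ ($d = 32 \left(-44\right) 24 \left(-2\right) = \left(-1408\right) \left(-48\right) = 67584$)
$\frac{d - 361075}{149498 - 284667} = \frac{67584 - 361075}{149498 - 284667} = - \frac{293491}{-135169} = \left(-293491\right) \left(- \frac{1}{135169}\right) = \frac{293491}{135169}$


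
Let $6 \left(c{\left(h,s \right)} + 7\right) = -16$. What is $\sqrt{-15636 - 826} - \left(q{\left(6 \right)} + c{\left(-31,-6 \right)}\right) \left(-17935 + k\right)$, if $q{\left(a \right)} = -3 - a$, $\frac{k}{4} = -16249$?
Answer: $- \frac{4644136}{3} + i \sqrt{16462} \approx -1.548 \cdot 10^{6} + 128.3 i$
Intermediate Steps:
$k = -64996$ ($k = 4 \left(-16249\right) = -64996$)
$c{\left(h,s \right)} = - \frac{29}{3}$ ($c{\left(h,s \right)} = -7 + \frac{1}{6} \left(-16\right) = -7 - \frac{8}{3} = - \frac{29}{3}$)
$\sqrt{-15636 - 826} - \left(q{\left(6 \right)} + c{\left(-31,-6 \right)}\right) \left(-17935 + k\right) = \sqrt{-15636 - 826} - \left(\left(-3 - 6\right) - \frac{29}{3}\right) \left(-17935 - 64996\right) = \sqrt{-16462} - \left(\left(-3 - 6\right) - \frac{29}{3}\right) \left(-82931\right) = i \sqrt{16462} - \left(-9 - \frac{29}{3}\right) \left(-82931\right) = i \sqrt{16462} - \left(- \frac{56}{3}\right) \left(-82931\right) = i \sqrt{16462} - \frac{4644136}{3} = - \frac{4644136}{3} + i \sqrt{16462}$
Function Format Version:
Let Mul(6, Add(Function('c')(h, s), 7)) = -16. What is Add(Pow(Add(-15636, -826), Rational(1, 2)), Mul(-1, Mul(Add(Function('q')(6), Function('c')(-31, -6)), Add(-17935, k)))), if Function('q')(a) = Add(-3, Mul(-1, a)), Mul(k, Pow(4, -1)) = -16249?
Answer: Add(Rational(-4644136, 3), Mul(I, Pow(16462, Rational(1, 2)))) ≈ Add(-1.5480e+6, Mul(128.30, I))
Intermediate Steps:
k = -64996 (k = Mul(4, -16249) = -64996)
Function('c')(h, s) = Rational(-29, 3) (Function('c')(h, s) = Add(-7, Mul(Rational(1, 6), -16)) = Add(-7, Rational(-8, 3)) = Rational(-29, 3))
Add(Pow(Add(-15636, -826), Rational(1, 2)), Mul(-1, Mul(Add(Function('q')(6), Function('c')(-31, -6)), Add(-17935, k)))) = Add(Pow(Add(-15636, -826), Rational(1, 2)), Mul(-1, Mul(Add(Add(-3, Mul(-1, 6)), Rational(-29, 3)), Add(-17935, -64996)))) = Add(Pow(-16462, Rational(1, 2)), Mul(-1, Mul(Add(Add(-3, -6), Rational(-29, 3)), -82931))) = Add(Mul(I, Pow(16462, Rational(1, 2))), Mul(-1, Mul(Add(-9, Rational(-29, 3)), -82931))) = Add(Mul(I, Pow(16462, Rational(1, 2))), Mul(-1, Mul(Rational(-56, 3), -82931))) = Add(Mul(I, Pow(16462, Rational(1, 2))), Mul(-1, Rational(4644136, 3))) = Add(Mul(I, Pow(16462, Rational(1, 2))), Rational(-4644136, 3)) = Add(Rational(-4644136, 3), Mul(I, Pow(16462, Rational(1, 2))))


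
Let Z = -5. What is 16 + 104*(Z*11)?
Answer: -5704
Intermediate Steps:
16 + 104*(Z*11) = 16 + 104*(-5*11) = 16 + 104*(-55) = 16 - 5720 = -5704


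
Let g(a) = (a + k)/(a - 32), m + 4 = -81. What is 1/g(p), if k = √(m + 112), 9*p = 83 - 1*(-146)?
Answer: -13511/50254 + 1593*√3/50254 ≈ -0.21395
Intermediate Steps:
m = -85 (m = -4 - 81 = -85)
p = 229/9 (p = (83 - 1*(-146))/9 = (83 + 146)/9 = (⅑)*229 = 229/9 ≈ 25.444)
k = 3*√3 (k = √(-85 + 112) = √27 = 3*√3 ≈ 5.1962)
g(a) = (a + 3*√3)/(-32 + a) (g(a) = (a + 3*√3)/(a - 32) = (a + 3*√3)/(-32 + a))
1/g(p) = 1/((229/9 + 3*√3)/(-32 + 229/9)) = 1/((229/9 + 3*√3)/(-59/9)) = 1/(-9*(229/9 + 3*√3)/59) = 1/(-229/59 - 27*√3/59)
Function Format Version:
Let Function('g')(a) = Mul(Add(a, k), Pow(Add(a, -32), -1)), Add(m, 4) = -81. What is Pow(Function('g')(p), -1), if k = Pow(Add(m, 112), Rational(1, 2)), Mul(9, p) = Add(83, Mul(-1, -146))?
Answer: Add(Rational(-13511, 50254), Mul(Rational(1593, 50254), Pow(3, Rational(1, 2)))) ≈ -0.21395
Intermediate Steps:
m = -85 (m = Add(-4, -81) = -85)
p = Rational(229, 9) (p = Mul(Rational(1, 9), Add(83, Mul(-1, -146))) = Mul(Rational(1, 9), Add(83, 146)) = Mul(Rational(1, 9), 229) = Rational(229, 9) ≈ 25.444)
k = Mul(3, Pow(3, Rational(1, 2))) (k = Pow(Add(-85, 112), Rational(1, 2)) = Pow(27, Rational(1, 2)) = Mul(3, Pow(3, Rational(1, 2))) ≈ 5.1962)
Function('g')(a) = Mul(Pow(Add(-32, a), -1), Add(a, Mul(3, Pow(3, Rational(1, 2))))) (Function('g')(a) = Mul(Add(a, Mul(3, Pow(3, Rational(1, 2)))), Pow(Add(a, -32), -1)) = Mul(Add(a, Mul(3, Pow(3, Rational(1, 2)))), Pow(Add(-32, a), -1)) = Mul(Pow(Add(-32, a), -1), Add(a, Mul(3, Pow(3, Rational(1, 2))))))
Pow(Function('g')(p), -1) = Pow(Mul(Pow(Add(-32, Rational(229, 9)), -1), Add(Rational(229, 9), Mul(3, Pow(3, Rational(1, 2))))), -1) = Pow(Mul(Pow(Rational(-59, 9), -1), Add(Rational(229, 9), Mul(3, Pow(3, Rational(1, 2))))), -1) = Pow(Mul(Rational(-9, 59), Add(Rational(229, 9), Mul(3, Pow(3, Rational(1, 2))))), -1) = Pow(Add(Rational(-229, 59), Mul(Rational(-27, 59), Pow(3, Rational(1, 2)))), -1)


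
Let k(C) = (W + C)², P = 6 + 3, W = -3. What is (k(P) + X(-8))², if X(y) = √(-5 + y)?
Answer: (36 + I*√13)² ≈ 1283.0 + 259.6*I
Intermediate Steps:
P = 9
k(C) = (-3 + C)²
(k(P) + X(-8))² = ((-3 + 9)² + √(-5 - 8))² = (6² + √(-13))² = (36 + I*√13)²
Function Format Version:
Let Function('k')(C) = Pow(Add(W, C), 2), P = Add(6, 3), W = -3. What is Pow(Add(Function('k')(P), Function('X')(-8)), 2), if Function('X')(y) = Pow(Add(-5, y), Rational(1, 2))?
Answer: Pow(Add(36, Mul(I, Pow(13, Rational(1, 2)))), 2) ≈ Add(1283.0, Mul(259.60, I))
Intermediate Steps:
P = 9
Function('k')(C) = Pow(Add(-3, C), 2)
Pow(Add(Function('k')(P), Function('X')(-8)), 2) = Pow(Add(Pow(Add(-3, 9), 2), Pow(Add(-5, -8), Rational(1, 2))), 2) = Pow(Add(Pow(6, 2), Pow(-13, Rational(1, 2))), 2) = Pow(Add(36, Mul(I, Pow(13, Rational(1, 2)))), 2)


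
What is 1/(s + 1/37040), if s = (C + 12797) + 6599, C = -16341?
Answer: 37040/113157201 ≈ 0.00032733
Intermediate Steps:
s = 3055 (s = (-16341 + 12797) + 6599 = -3544 + 6599 = 3055)
1/(s + 1/37040) = 1/(3055 + 1/37040) = 1/(113157201/37040) = 37040/113157201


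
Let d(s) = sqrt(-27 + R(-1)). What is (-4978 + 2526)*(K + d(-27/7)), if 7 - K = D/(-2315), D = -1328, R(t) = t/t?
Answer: -36478404/2315 - 2452*I*sqrt(26) ≈ -15757.0 - 12503.0*I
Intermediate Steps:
R(t) = 1
d(s) = I*sqrt(26) (d(s) = sqrt(-27 + 1) = sqrt(-26) = I*sqrt(26))
K = 14877/2315 (K = 7 - (-1328)/(-2315) = 7 - (-1328)*(-1)/2315 = 7 - 1*1328/2315 = 7 - 1328/2315 = 14877/2315 ≈ 6.4263)
(-4978 + 2526)*(K + d(-27/7)) = (-4978 + 2526)*(14877/2315 + I*sqrt(26)) = -2452*(14877/2315 + I*sqrt(26)) = -36478404/2315 - 2452*I*sqrt(26)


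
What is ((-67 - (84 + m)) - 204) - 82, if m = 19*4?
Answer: -513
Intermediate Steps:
m = 76
((-67 - (84 + m)) - 204) - 82 = ((-67 - (84 + 76)) - 204) - 82 = ((-67 - 1*160) - 204) - 82 = ((-67 - 160) - 204) - 82 = (-227 - 204) - 82 = -431 - 82 = -513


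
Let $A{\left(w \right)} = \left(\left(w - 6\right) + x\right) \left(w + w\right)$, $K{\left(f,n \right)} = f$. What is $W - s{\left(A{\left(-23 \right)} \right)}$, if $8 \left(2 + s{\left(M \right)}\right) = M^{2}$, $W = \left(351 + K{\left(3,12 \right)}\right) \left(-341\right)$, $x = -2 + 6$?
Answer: $- \frac{572049}{2} \approx -2.8602 \cdot 10^{5}$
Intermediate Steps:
$x = 4$
$A{\left(w \right)} = 2 w \left(-2 + w\right)$ ($A{\left(w \right)} = \left(\left(w - 6\right) + 4\right) \left(w + w\right) = \left(\left(-6 + w\right) + 4\right) 2 w = \left(-2 + w\right) 2 w = 2 w \left(-2 + w\right)$)
$W = -120714$ ($W = \left(351 + 3\right) \left(-341\right) = 354 \left(-341\right) = -120714$)
$s{\left(M \right)} = -2 + \frac{M^{2}}{8}$
$W - s{\left(A{\left(-23 \right)} \right)} = -120714 - \left(-2 + \frac{\left(2 \left(-23\right) \left(-2 - 23\right)\right)^{2}}{8}\right) = -120714 - \left(-2 + \frac{\left(2 \left(-23\right) \left(-25\right)\right)^{2}}{8}\right) = -120714 - \left(-2 + \frac{1150^{2}}{8}\right) = -120714 - \left(-2 + \frac{1}{8} \cdot 1322500\right) = -120714 - \left(-2 + \frac{330625}{2}\right) = -120714 - \frac{330621}{2} = - \frac{572049}{2}$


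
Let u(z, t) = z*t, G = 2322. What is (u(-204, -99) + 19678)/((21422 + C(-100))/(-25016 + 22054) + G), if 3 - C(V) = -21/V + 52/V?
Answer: 11810678800/685633869 ≈ 17.226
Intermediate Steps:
C(V) = 3 - 31/V (C(V) = 3 - (-21/V + 52/V) = 3 - 31/V)
u(z, t) = t*z
(u(-204, -99) + 19678)/((21422 + C(-100))/(-25016 + 22054) + G) = (-99*(-204) + 19678)/((21422 + (3 - 31/(-100)))/(-25016 + 22054) + 2322) = (20196 + 19678)/((21422 + (3 - 31*(-1/100)))/(-2962) + 2322) = 39874/((21422 + (3 + 31/100))*(-1/2962) + 2322) = 39874/((21422 + 331/100)*(-1/2962) + 2322) = 39874/((2142531/100)*(-1/2962) + 2322) = 39874/(-2142531/296200 + 2322) = 39874/(685633869/296200) = 39874*(296200/685633869) = 11810678800/685633869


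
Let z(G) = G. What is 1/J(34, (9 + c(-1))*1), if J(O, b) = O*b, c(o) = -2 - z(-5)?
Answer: 1/408 ≈ 0.0024510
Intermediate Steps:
c(o) = 3 (c(o) = -2 - 1*(-5) = -2 + 5 = 3)
1/J(34, (9 + c(-1))*1) = 1/(34*((9 + 3)*1)) = 1/(34*(12*1)) = 1/(34*12) = 1/408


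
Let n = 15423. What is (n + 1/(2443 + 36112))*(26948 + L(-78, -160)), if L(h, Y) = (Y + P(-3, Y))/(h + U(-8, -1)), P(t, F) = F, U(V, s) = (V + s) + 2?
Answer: 54489859781176/131087 ≈ 4.1568e+8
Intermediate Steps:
U(V, s) = 2 + V + s
L(h, Y) = 2*Y/(-7 + h) (L(h, Y) = (Y + Y)/(h + (2 - 8 - 1)) = (2*Y)/(h - 7) = (2*Y)/(-7 + h) = 2*Y/(-7 + h))
(n + 1/(2443 + 36112))*(26948 + L(-78, -160)) = (15423 + 1/(2443 + 36112))*(26948 + 2*(-160)/(-7 - 78)) = (15423 + 1/38555)*(26948 + 2*(-160)/(-85)) = (15423 + 1/38555)*(26948 + 2*(-160)*(-1/85)) = 594633766*(26948 + 64/17)/38555 = (594633766/38555)*(458180/17) = 54489859781176/131087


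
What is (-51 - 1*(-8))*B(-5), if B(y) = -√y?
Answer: 43*I*√5 ≈ 96.151*I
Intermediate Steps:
(-51 - 1*(-8))*B(-5) = (-51 - 1*(-8))*(-√(-5)) = (-51 + 8)*(-I*√5) = -(-43)*I*√5 = 43*I*√5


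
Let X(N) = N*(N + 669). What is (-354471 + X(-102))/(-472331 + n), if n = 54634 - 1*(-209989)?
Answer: 137435/69236 ≈ 1.9850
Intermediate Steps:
X(N) = N*(669 + N)
n = 264623 (n = 54634 + 209989 = 264623)
(-354471 + X(-102))/(-472331 + n) = (-354471 - 102*(669 - 102))/(-472331 + 264623) = (-354471 - 102*567)/(-207708) = (-354471 - 57834)*(-1/207708) = -412305*(-1/207708) = 137435/69236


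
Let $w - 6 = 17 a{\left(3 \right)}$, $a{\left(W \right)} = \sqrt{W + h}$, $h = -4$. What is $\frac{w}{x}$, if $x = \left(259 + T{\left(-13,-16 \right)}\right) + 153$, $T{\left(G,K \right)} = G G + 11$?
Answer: $\frac{3}{296} + \frac{17 i}{592} \approx 0.010135 + 0.028716 i$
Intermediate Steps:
$T{\left(G,K \right)} = 11 + G^{2}$ ($T{\left(G,K \right)} = G^{2} + 11 = 11 + G^{2}$)
$a{\left(W \right)} = \sqrt{-4 + W}$ ($a{\left(W \right)} = \sqrt{W - 4} = \sqrt{-4 + W}$)
$x = 592$ ($x = \left(259 + \left(11 + \left(-13\right)^{2}\right)\right) + 153 = \left(259 + \left(11 + 169\right)\right) + 153 = \left(259 + 180\right) + 153 = 439 + 153 = 592$)
$w = 6 + 17 i$ ($w = 6 + 17 \sqrt{-4 + 3} = 6 + 17 \sqrt{-1} = 6 + 17 i \approx 6.0 + 17.0 i$)
$\frac{w}{x} = \frac{6 + 17 i}{592} = \left(6 + 17 i\right) \frac{1}{592} = \frac{3}{296} + \frac{17 i}{592}$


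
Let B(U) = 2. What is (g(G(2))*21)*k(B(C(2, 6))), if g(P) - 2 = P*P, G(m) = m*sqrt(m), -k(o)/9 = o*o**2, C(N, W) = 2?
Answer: -15120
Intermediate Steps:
k(o) = -9*o**3 (k(o) = -9*o*o**2 = -9*o**3)
G(m) = m**(3/2)
g(P) = 2 + P**2 (g(P) = 2 + P*P = 2 + P**2)
(g(G(2))*21)*k(B(C(2, 6))) = ((2 + (2**(3/2))**2)*21)*(-9*2**3) = ((2 + (2*sqrt(2))**2)*21)*(-9*8) = ((2 + 8)*21)*(-72) = (10*21)*(-72) = 210*(-72) = -15120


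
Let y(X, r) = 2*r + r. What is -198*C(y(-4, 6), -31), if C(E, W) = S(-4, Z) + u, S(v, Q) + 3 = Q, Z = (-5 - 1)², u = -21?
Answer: -2376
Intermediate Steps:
Z = 36 (Z = (-6)² = 36)
S(v, Q) = -3 + Q
y(X, r) = 3*r
C(E, W) = 12 (C(E, W) = (-3 + 36) - 21 = 33 - 21 = 12)
-198*C(y(-4, 6), -31) = -198*12 = -2376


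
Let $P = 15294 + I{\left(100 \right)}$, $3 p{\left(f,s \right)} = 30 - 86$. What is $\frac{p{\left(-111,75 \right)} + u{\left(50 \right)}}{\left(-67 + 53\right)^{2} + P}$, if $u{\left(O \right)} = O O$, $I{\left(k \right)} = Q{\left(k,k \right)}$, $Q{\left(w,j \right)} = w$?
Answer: $\frac{3722}{23385} \approx 0.15916$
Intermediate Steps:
$p{\left(f,s \right)} = - \frac{56}{3}$ ($p{\left(f,s \right)} = \frac{30 - 86}{3} = \frac{1}{3} \left(-56\right) = - \frac{56}{3}$)
$I{\left(k \right)} = k$
$P = 15394$ ($P = 15294 + 100 = 15394$)
$u{\left(O \right)} = O^{2}$
$\frac{p{\left(-111,75 \right)} + u{\left(50 \right)}}{\left(-67 + 53\right)^{2} + P} = \frac{- \frac{56}{3} + 50^{2}}{\left(-67 + 53\right)^{2} + 15394} = \frac{- \frac{56}{3} + 2500}{\left(-14\right)^{2} + 15394} = \frac{7444}{3 \left(196 + 15394\right)} = \frac{7444}{3 \cdot 15590} = \frac{7444}{3} \cdot \frac{1}{15590} = \frac{3722}{23385}$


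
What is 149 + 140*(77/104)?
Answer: 6569/26 ≈ 252.65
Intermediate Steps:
149 + 140*(77/104) = 149 + 2695/26 = 6569/26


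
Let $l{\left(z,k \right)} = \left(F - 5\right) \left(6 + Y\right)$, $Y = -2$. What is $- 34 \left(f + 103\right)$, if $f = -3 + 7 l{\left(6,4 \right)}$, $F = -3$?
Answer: $4216$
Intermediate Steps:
$l{\left(z,k \right)} = -32$ ($l{\left(z,k \right)} = \left(-3 - 5\right) \left(6 - 2\right) = \left(-8\right) 4 = -32$)
$f = -227$ ($f = -3 + 7 \left(-32\right) = -3 - 224 = -227$)
$- 34 \left(f + 103\right) = - 34 \left(-227 + 103\right) = \left(-34\right) \left(-124\right) = 4216$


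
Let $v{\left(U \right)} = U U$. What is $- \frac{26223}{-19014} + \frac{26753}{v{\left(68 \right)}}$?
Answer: $\frac{104989449}{14653456} \approx 7.1648$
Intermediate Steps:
$v{\left(U \right)} = U^{2}$
$- \frac{26223}{-19014} + \frac{26753}{v{\left(68 \right)}} = - \frac{26223}{-19014} + \frac{26753}{68^{2}} = \left(-26223\right) \left(- \frac{1}{19014}\right) + \frac{26753}{4624} = \frac{8741}{6338} + 26753 \cdot \frac{1}{4624} = \frac{8741}{6338} + \frac{26753}{4624} = \frac{104989449}{14653456}$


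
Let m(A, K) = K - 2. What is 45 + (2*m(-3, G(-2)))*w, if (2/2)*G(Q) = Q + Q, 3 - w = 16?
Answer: 201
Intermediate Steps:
w = -13 (w = 3 - 1*16 = 3 - 16 = -13)
G(Q) = 2*Q (G(Q) = Q + Q = 2*Q)
m(A, K) = -2 + K
45 + (2*m(-3, G(-2)))*w = 45 + (2*(-2 + 2*(-2)))*(-13) = 45 + (2*(-2 - 4))*(-13) = 45 + (2*(-6))*(-13) = 45 - 12*(-13) = 45 + 156 = 201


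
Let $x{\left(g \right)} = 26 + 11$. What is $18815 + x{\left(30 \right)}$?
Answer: $18852$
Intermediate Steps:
$x{\left(g \right)} = 37$
$18815 + x{\left(30 \right)} = 18815 + 37 = 18852$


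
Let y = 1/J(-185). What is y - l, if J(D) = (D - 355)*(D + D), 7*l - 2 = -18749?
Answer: 3745650607/1398600 ≈ 2678.1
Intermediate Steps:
l = -18747/7 (l = 2/7 + (⅐)*(-18749) = 2/7 - 18749/7 = -18747/7 ≈ -2678.1)
J(D) = 2*D*(-355 + D) (J(D) = (-355 + D)*(2*D) = 2*D*(-355 + D))
y = 1/199800 (y = 1/(2*(-185)*(-355 - 185)) = 1/(2*(-185)*(-540)) = 1/199800 ≈ 5.0050e-6)
y - l = 1/199800 - 1*(-18747/7) = 1/199800 + 18747/7 = 3745650607/1398600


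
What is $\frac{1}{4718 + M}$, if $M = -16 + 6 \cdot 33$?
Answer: $\frac{1}{4900} \approx 0.00020408$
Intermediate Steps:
$M = 182$ ($M = -16 + 198 = 182$)
$\frac{1}{4718 + M} = \frac{1}{4718 + 182} = \frac{1}{4900}$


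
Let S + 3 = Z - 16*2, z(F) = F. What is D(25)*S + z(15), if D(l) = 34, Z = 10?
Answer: -835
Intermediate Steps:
S = -25 (S = -3 + (10 - 16*2) = -3 + (10 - 32) = -3 - 22 = -25)
D(25)*S + z(15) = 34*(-25) + 15 = -850 + 15 = -835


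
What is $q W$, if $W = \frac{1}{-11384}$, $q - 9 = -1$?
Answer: $- \frac{1}{1423} \approx -0.00070274$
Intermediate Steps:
$q = 8$ ($q = 9 - 1 = 8$)
$W = - \frac{1}{11384} \approx -8.7843 \cdot 10^{-5}$
$q W = 8 \left(- \frac{1}{11384}\right) = - \frac{1}{1423}$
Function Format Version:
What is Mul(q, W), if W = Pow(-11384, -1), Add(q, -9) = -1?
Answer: Rational(-1, 1423) ≈ -0.00070274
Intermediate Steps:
q = 8 (q = Add(9, -1) = 8)
W = Rational(-1, 11384) ≈ -8.7843e-5
Mul(q, W) = Mul(8, Rational(-1, 11384)) = Rational(-1, 1423)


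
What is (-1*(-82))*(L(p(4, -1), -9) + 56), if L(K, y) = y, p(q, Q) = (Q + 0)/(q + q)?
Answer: 3854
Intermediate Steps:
p(q, Q) = Q/(2*q) (p(q, Q) = Q/((2*q)) = Q*(1/(2*q)) = Q/(2*q))
(-1*(-82))*(L(p(4, -1), -9) + 56) = (-1*(-82))*(-9 + 56) = 82*47 = 3854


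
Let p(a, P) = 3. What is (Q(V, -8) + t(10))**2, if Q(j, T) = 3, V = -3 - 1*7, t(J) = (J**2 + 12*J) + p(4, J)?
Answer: 51076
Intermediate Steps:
t(J) = 3 + J**2 + 12*J (t(J) = (J**2 + 12*J) + 3 = 3 + J**2 + 12*J)
V = -10 (V = -3 - 7 = -10)
(Q(V, -8) + t(10))**2 = (3 + (3 + 10**2 + 12*10))**2 = (3 + (3 + 100 + 120))**2 = (3 + 223)**2 = 226**2 = 51076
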